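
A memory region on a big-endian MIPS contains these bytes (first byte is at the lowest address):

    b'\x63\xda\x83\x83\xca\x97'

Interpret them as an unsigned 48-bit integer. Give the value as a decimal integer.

In big-endian order the high byte comes first in memory.
The bytes are already most-significant first: 0x63DA8383CA97.
0x63DA8383CA97 = 109790160472727.

109790160472727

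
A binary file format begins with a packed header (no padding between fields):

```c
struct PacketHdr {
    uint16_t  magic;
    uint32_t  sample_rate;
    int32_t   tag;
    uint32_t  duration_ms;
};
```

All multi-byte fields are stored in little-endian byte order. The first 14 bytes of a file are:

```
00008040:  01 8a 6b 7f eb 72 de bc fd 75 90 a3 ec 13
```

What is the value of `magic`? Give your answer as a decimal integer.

35329

`magic` is the first field, at byte offset 0, occupying 2 bytes.
Bytes at offsets 0..1: 01 8A.
In little-endian order the low byte comes first in memory.
Reassemble most-significant byte first: 8A 01 → 0x8A01.
0x8A01 = 35329.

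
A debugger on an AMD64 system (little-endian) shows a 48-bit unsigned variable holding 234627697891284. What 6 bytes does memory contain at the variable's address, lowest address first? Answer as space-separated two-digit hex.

234627697891284 in hexadecimal, padded to 48 bits, is 0xD564849657D4.
Split into bytes (most-significant first): D5 64 84 96 57 D4.
Little-endian stores the least-significant byte at the lowest address.
So at ascending addresses the bytes are D4 57 96 84 64 D5.

D4 57 96 84 64 D5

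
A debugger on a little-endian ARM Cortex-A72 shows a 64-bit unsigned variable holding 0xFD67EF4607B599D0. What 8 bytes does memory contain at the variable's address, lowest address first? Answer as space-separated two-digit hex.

Split into bytes (most-significant first): FD 67 EF 46 07 B5 99 D0.
Little-endian: lowest address holds the least-significant byte.
So at ascending addresses the bytes are D0 99 B5 07 46 EF 67 FD.

D0 99 B5 07 46 EF 67 FD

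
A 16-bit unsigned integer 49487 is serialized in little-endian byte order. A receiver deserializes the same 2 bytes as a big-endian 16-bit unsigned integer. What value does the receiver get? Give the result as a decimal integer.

49487 in 16-bit hexadecimal is 0xC14F.
Stored little-endian, the bytes at ascending addresses are 4F C1.
Read back as big-endian, the last byte is least significant, giving 0x4FC1.
0x4FC1 = 20417.

20417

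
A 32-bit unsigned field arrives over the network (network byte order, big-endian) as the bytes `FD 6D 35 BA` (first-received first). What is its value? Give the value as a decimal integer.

Big-endian: lowest address holds the most-significant byte.
The bytes are already most-significant first: 0xFD6D35BA.
0xFD6D35BA = 4251792826.

4251792826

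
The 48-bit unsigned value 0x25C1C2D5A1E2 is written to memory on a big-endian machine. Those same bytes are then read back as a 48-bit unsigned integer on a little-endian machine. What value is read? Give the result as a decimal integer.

249184703922469

Stored big-endian, the bytes at ascending addresses are 25 C1 C2 D5 A1 E2.
Read back as little-endian, the first byte is least significant, giving 0xE2A1D5C2C125.
0xE2A1D5C2C125 = 249184703922469.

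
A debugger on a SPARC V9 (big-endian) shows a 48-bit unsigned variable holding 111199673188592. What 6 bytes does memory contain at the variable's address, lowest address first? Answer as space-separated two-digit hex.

111199673188592 in hexadecimal, padded to 48 bits, is 0x6522B10500F0.
Split into bytes (most-significant first): 65 22 B1 05 00 F0.
In big-endian order the high byte comes first in memory.
So the memory order matches the most-significant-first order: 65 22 B1 05 00 F0.

65 22 B1 05 00 F0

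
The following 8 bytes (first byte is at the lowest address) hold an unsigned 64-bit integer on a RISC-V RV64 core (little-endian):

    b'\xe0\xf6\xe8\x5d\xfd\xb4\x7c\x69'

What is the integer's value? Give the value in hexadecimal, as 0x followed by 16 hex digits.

0x697CB4FD5DE8F6E0

Little-endian: lowest address holds the least-significant byte.
Reassemble most-significant byte first: 69 7C B4 FD 5D E8 F6 E0 → 0x697CB4FD5DE8F6E0.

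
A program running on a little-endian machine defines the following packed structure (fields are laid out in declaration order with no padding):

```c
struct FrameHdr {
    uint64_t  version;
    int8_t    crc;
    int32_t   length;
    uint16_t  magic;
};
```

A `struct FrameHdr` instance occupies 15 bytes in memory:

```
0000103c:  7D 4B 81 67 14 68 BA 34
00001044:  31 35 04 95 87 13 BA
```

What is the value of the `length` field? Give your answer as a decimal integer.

`length` follows `version` (8 B), `crc` (1 B), so it starts at offset 8 + 1 = 9 and occupies 4 bytes.
Bytes at offsets 9..12: 35 04 95 87.
Little-endian: lowest address holds the least-significant byte.
Reassemble most-significant byte first: 87 95 04 35 → 0x87950435.
Top bit is set, so as a signed 32-bit value this is 0x87950435 − 2^32 = -2020277195.

-2020277195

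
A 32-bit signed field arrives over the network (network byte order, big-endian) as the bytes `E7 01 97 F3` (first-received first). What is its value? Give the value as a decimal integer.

-419325965

In big-endian order the high byte comes first in memory.
The bytes are already most-significant first: 0xE70197F3.
Top bit is set, so as a signed 32-bit value this is 0xE70197F3 − 2^32 = -419325965.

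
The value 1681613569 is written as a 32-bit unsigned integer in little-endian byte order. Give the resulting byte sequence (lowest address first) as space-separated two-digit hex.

01 63 3B 64

1681613569 in hexadecimal, padded to 32 bits, is 0x643B6301.
Split into bytes (most-significant first): 64 3B 63 01.
Little-endian stores the least-significant byte at the lowest address.
So at ascending addresses the bytes are 01 63 3B 64.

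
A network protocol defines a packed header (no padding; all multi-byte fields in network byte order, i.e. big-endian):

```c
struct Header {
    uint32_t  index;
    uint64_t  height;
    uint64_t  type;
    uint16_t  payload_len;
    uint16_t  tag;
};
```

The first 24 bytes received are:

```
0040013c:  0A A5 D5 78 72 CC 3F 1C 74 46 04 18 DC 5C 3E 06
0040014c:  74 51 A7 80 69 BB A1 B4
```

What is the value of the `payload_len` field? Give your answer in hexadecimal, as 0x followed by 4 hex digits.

`payload_len` follows `index` (4 B), `height` (8 B), `type` (8 B), so it starts at offset 4 + 8 + 8 = 20 and occupies 2 bytes.
Bytes at offsets 20..21: 69 BB.
Big-endian: lowest address holds the most-significant byte.
The bytes are already most-significant first: 0x69BB.

0x69BB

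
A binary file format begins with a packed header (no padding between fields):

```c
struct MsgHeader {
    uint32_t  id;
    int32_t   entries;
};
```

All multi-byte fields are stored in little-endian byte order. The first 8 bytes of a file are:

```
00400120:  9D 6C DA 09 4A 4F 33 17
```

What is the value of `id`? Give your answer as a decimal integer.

`id` is the first field, at byte offset 0, occupying 4 bytes.
Bytes at offsets 0..3: 9D 6C DA 09.
Little-endian stores the least-significant byte at the lowest address.
Reassemble most-significant byte first: 09 DA 6C 9D → 0x09DA6C9D.
0x09DA6C9D = 165309597.

165309597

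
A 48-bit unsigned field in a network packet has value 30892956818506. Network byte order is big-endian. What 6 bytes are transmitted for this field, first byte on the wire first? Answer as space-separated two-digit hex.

1C 18 D3 B7 9C 4A

30892956818506 in hexadecimal, padded to 48 bits, is 0x1C18D3B79C4A.
Split into bytes (most-significant first): 1C 18 D3 B7 9C 4A.
Big-endian stores the most-significant byte at the lowest address.
So the memory order matches the most-significant-first order: 1C 18 D3 B7 9C 4A.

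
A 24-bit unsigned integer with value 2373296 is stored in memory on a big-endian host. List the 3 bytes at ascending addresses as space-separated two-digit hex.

24 36 B0

2373296 in hexadecimal, padded to 24 bits, is 0x2436B0.
Split into bytes (most-significant first): 24 36 B0.
Big-endian stores the most-significant byte at the lowest address.
So the memory order matches the most-significant-first order: 24 36 B0.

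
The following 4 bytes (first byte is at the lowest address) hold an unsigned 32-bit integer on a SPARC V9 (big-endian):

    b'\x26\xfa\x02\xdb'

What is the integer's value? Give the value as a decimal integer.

653918939

In big-endian order the high byte comes first in memory.
The bytes are already most-significant first: 0x26FA02DB.
0x26FA02DB = 653918939.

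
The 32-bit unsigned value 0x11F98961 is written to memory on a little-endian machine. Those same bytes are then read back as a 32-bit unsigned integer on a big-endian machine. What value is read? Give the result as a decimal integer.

Stored little-endian, the bytes at ascending addresses are 61 89 F9 11.
Read back as big-endian, the last byte is least significant, giving 0x6189F911.
0x6189F911 = 1636432145.

1636432145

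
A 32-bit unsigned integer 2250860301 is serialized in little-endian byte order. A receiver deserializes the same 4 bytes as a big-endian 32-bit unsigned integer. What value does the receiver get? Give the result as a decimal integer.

224864646

2250860301 in 32-bit hexadecimal is 0x8629670D.
Stored little-endian, the bytes at ascending addresses are 0D 67 29 86.
Read back as big-endian, the last byte is least significant, giving 0x0D672986.
0x0D672986 = 224864646.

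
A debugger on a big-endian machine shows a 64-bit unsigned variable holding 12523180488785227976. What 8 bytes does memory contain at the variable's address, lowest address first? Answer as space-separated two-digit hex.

AD CB 46 4D CC 25 70 C8

12523180488785227976 in hexadecimal, padded to 64 bits, is 0xADCB464DCC2570C8.
Split into bytes (most-significant first): AD CB 46 4D CC 25 70 C8.
Big-endian stores the most-significant byte at the lowest address.
So the memory order matches the most-significant-first order: AD CB 46 4D CC 25 70 C8.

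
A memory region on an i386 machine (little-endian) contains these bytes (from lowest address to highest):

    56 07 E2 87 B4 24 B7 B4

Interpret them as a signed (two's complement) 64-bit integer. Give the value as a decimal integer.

Little-endian: lowest address holds the least-significant byte.
Reassemble most-significant byte first: B4 B7 24 B4 87 E2 07 56 → 0xB4B724B487E20756.
Top bit is set, so as a signed 64-bit value this is 0xB4B724B487E20756 − 2^64 = -5424826868352022698.

-5424826868352022698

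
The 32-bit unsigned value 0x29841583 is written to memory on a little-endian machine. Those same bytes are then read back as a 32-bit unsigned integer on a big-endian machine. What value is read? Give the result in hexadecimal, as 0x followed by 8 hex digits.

0x83158429

Stored little-endian, the bytes at ascending addresses are 83 15 84 29.
Read back as big-endian, the last byte is least significant, giving 0x83158429.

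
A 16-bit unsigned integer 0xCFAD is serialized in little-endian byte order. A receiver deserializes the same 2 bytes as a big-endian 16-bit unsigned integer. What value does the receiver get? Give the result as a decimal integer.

44495

Stored little-endian, the bytes at ascending addresses are AD CF.
Read back as big-endian, the last byte is least significant, giving 0xADCF.
0xADCF = 44495.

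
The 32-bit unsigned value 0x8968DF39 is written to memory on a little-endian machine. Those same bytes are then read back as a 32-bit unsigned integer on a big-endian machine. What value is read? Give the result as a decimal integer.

970942601

Stored little-endian, the bytes at ascending addresses are 39 DF 68 89.
Read back as big-endian, the last byte is least significant, giving 0x39DF6889.
0x39DF6889 = 970942601.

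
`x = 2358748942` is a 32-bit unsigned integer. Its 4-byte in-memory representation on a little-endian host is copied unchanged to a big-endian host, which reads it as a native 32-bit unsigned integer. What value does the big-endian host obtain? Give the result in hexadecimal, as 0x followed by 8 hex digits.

2358748942 in 32-bit hexadecimal is 0x8C97A70E.
Stored little-endian, the bytes at ascending addresses are 0E A7 97 8C.
Read back as big-endian, the last byte is least significant, giving 0x0EA7978C.

0x0EA7978C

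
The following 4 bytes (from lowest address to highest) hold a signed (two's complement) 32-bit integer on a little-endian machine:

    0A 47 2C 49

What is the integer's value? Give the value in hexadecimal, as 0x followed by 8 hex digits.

Little-endian: lowest address holds the least-significant byte.
Reassemble most-significant byte first: 49 2C 47 0A → 0x492C470A.

0x492C470A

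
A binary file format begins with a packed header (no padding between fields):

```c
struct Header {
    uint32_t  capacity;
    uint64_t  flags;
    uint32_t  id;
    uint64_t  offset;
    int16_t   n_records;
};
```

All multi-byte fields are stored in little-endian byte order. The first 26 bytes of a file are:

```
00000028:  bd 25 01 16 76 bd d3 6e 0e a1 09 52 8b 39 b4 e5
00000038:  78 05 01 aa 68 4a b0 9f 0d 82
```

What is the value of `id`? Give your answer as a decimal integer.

`id` follows `capacity` (4 B), `flags` (8 B), so it starts at offset 4 + 8 = 12 and occupies 4 bytes.
Bytes at offsets 12..15: 8B 39 B4 E5.
In little-endian order the low byte comes first in memory.
Reassemble most-significant byte first: E5 B4 39 8B → 0xE5B4398B.
0xE5B4398B = 3853793675.

3853793675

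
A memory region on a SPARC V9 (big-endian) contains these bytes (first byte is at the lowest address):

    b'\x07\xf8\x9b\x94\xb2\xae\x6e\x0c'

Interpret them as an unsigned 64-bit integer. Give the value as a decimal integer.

In big-endian order the high byte comes first in memory.
The bytes are already most-significant first: 0x07F89B94B2AE6E0C.
0x07F89B94B2AE6E0C = 574380015444979212.

574380015444979212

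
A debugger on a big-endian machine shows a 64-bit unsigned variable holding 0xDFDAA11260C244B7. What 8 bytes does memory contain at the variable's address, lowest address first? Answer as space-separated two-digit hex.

DF DA A1 12 60 C2 44 B7

Split into bytes (most-significant first): DF DA A1 12 60 C2 44 B7.
Big-endian stores the most-significant byte at the lowest address.
So the memory order matches the most-significant-first order: DF DA A1 12 60 C2 44 B7.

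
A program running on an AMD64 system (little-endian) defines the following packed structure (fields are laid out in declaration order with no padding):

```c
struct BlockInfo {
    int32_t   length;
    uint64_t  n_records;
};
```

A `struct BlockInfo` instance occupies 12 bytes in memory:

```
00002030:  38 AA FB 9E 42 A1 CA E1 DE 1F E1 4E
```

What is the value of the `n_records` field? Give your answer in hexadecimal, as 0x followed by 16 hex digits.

0x4EE11FDEE1CAA142

`n_records` follows `length` (4 bytes), so it starts at byte offset 4 and occupies 8 bytes.
Bytes at offsets 4..11: 42 A1 CA E1 DE 1F E1 4E.
Little-endian stores the least-significant byte at the lowest address.
Reassemble most-significant byte first: 4E E1 1F DE E1 CA A1 42 → 0x4EE11FDEE1CAA142.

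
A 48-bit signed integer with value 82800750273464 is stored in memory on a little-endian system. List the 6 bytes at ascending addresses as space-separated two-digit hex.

82800750273464 in hexadecimal, padded to 48 bits, is 0x4B4E8D4EA3B8.
Split into bytes (most-significant first): 4B 4E 8D 4E A3 B8.
Little-endian: lowest address holds the least-significant byte.
So at ascending addresses the bytes are B8 A3 4E 8D 4E 4B.

B8 A3 4E 8D 4E 4B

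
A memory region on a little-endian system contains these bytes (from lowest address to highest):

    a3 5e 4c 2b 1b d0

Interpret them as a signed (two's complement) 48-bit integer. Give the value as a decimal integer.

Little-endian stores the least-significant byte at the lowest address.
Reassemble most-significant byte first: D0 1B 2B 4C 5E A3 → 0xD01B2B4C5EA3.
Top bit is set, so as a signed 48-bit value this is 0xD01B2B4C5EA3 − 2^48 = -52659867591005.

-52659867591005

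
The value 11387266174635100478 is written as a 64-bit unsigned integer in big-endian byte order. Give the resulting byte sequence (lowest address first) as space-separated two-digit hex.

9E 07 B2 40 E5 F2 49 3E

11387266174635100478 in hexadecimal, padded to 64 bits, is 0x9E07B240E5F2493E.
Split into bytes (most-significant first): 9E 07 B2 40 E5 F2 49 3E.
Big-endian: lowest address holds the most-significant byte.
So the memory order matches the most-significant-first order: 9E 07 B2 40 E5 F2 49 3E.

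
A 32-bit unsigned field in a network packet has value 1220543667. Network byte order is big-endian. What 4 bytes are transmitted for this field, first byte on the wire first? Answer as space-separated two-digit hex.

1220543667 in hexadecimal, padded to 32 bits, is 0x48C004B3.
Split into bytes (most-significant first): 48 C0 04 B3.
Big-endian stores the most-significant byte at the lowest address.
So the memory order matches the most-significant-first order: 48 C0 04 B3.

48 C0 04 B3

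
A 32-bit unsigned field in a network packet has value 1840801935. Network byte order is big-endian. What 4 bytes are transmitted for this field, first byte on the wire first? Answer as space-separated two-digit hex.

1840801935 in hexadecimal, padded to 32 bits, is 0x6DB8688F.
Split into bytes (most-significant first): 6D B8 68 8F.
In big-endian order the high byte comes first in memory.
So the memory order matches the most-significant-first order: 6D B8 68 8F.

6D B8 68 8F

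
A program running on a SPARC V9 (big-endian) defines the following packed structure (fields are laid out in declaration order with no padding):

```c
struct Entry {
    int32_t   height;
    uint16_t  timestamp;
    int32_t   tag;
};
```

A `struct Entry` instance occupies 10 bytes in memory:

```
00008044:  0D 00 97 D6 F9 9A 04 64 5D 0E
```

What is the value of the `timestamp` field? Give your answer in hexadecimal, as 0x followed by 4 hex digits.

0xF99A

`timestamp` follows `height` (4 bytes), so it starts at byte offset 4 and occupies 2 bytes.
Bytes at offsets 4..5: F9 9A.
Big-endian stores the most-significant byte at the lowest address.
The bytes are already most-significant first: 0xF99A.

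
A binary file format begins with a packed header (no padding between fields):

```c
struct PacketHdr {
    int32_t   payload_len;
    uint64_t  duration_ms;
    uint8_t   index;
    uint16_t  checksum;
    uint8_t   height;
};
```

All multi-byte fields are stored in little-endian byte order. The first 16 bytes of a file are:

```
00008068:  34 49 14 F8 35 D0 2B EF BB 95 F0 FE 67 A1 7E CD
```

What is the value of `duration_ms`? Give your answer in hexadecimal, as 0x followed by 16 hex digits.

`duration_ms` follows `payload_len` (4 bytes), so it starts at byte offset 4 and occupies 8 bytes.
Bytes at offsets 4..11: 35 D0 2B EF BB 95 F0 FE.
Little-endian: lowest address holds the least-significant byte.
Reassemble most-significant byte first: FE F0 95 BB EF 2B D0 35 → 0xFEF095BBEF2BD035.

0xFEF095BBEF2BD035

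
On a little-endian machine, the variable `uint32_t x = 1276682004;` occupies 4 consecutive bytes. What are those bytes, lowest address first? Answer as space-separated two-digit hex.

1276682004 in hexadecimal, padded to 32 bits, is 0x4C189F14.
Split into bytes (most-significant first): 4C 18 9F 14.
In little-endian order the low byte comes first in memory.
So at ascending addresses the bytes are 14 9F 18 4C.

14 9F 18 4C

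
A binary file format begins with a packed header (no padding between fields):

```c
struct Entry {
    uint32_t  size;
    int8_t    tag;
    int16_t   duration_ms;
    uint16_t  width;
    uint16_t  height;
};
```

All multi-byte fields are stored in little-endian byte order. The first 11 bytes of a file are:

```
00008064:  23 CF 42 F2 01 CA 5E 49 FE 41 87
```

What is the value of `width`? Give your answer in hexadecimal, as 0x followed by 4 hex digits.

0xFE49

`width` follows `size` (4 B), `tag` (1 B), `duration_ms` (2 B), so it starts at offset 4 + 1 + 2 = 7 and occupies 2 bytes.
Bytes at offsets 7..8: 49 FE.
Little-endian stores the least-significant byte at the lowest address.
Reassemble most-significant byte first: FE 49 → 0xFE49.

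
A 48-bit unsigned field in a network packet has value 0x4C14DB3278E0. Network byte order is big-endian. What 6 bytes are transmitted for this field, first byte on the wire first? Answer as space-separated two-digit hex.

Split into bytes (most-significant first): 4C 14 DB 32 78 E0.
In big-endian order the high byte comes first in memory.
So the memory order matches the most-significant-first order: 4C 14 DB 32 78 E0.

4C 14 DB 32 78 E0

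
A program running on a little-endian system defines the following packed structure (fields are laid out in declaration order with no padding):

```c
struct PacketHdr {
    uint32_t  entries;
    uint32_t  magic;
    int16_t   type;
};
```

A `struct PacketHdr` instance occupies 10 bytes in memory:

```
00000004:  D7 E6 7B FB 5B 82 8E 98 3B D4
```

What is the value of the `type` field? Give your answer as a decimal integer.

-11205

`type` follows `entries` (4 B), `magic` (4 B), so it starts at offset 4 + 4 = 8 and occupies 2 bytes.
Bytes at offsets 8..9: 3B D4.
Little-endian stores the least-significant byte at the lowest address.
Reassemble most-significant byte first: D4 3B → 0xD43B.
Top bit is set, so as a signed 16-bit value this is 0xD43B − 2^16 = -11205.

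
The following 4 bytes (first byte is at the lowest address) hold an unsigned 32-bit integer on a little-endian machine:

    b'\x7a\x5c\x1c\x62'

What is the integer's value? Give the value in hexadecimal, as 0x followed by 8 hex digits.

0x621C5C7A

Little-endian: lowest address holds the least-significant byte.
Reassemble most-significant byte first: 62 1C 5C 7A → 0x621C5C7A.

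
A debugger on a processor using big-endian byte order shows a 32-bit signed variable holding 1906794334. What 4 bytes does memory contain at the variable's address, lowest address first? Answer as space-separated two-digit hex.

1906794334 in hexadecimal, padded to 32 bits, is 0x71A75F5E.
Split into bytes (most-significant first): 71 A7 5F 5E.
In big-endian order the high byte comes first in memory.
So the memory order matches the most-significant-first order: 71 A7 5F 5E.

71 A7 5F 5E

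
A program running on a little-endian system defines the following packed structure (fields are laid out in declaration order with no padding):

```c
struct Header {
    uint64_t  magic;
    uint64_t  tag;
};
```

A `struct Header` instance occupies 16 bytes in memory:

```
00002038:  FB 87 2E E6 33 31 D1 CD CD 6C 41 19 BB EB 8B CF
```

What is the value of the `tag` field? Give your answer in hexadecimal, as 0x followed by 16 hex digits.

0xCF8BEBBB19416CCD

`tag` follows `magic` (8 bytes), so it starts at byte offset 8 and occupies 8 bytes.
Bytes at offsets 8..15: CD 6C 41 19 BB EB 8B CF.
Little-endian stores the least-significant byte at the lowest address.
Reassemble most-significant byte first: CF 8B EB BB 19 41 6C CD → 0xCF8BEBBB19416CCD.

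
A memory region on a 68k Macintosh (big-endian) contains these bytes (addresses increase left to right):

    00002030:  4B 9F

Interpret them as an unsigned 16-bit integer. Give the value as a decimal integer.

In big-endian order the high byte comes first in memory.
The bytes are already most-significant first: 0x4B9F.
0x4B9F = 19359.

19359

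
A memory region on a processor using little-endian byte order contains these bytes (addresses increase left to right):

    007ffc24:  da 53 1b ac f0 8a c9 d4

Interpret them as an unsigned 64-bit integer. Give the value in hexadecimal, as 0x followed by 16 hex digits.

Little-endian: lowest address holds the least-significant byte.
Reassemble most-significant byte first: D4 C9 8A F0 AC 1B 53 DA → 0xD4C98AF0AC1B53DA.

0xD4C98AF0AC1B53DA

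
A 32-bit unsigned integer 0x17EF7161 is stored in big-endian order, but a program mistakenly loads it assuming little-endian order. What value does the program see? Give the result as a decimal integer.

1634856727

Stored big-endian, the bytes at ascending addresses are 17 EF 71 61.
Read back as little-endian, the first byte is least significant, giving 0x6171EF17.
0x6171EF17 = 1634856727.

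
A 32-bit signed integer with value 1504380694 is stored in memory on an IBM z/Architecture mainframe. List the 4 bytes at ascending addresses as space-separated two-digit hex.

59 AB 07 16

1504380694 in hexadecimal, padded to 32 bits, is 0x59AB0716.
Split into bytes (most-significant first): 59 AB 07 16.
Big-endian stores the most-significant byte at the lowest address.
So the memory order matches the most-significant-first order: 59 AB 07 16.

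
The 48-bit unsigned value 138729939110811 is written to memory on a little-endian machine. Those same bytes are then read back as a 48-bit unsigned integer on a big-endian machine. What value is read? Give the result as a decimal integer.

171024483363966

138729939110811 in 48-bit hexadecimal is 0x7E2C94BD8B9B.
Stored little-endian, the bytes at ascending addresses are 9B 8B BD 94 2C 7E.
Read back as big-endian, the last byte is least significant, giving 0x9B8BBD942C7E.
0x9B8BBD942C7E = 171024483363966.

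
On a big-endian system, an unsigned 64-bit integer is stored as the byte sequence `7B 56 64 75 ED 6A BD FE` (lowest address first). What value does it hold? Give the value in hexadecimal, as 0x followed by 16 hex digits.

0x7B566475ED6ABDFE

Big-endian: lowest address holds the most-significant byte.
The bytes are already most-significant first: 0x7B566475ED6ABDFE.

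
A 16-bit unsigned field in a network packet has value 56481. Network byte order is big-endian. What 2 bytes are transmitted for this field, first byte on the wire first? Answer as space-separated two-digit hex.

DC A1

56481 in hexadecimal, padded to 16 bits, is 0xDCA1.
Split into bytes (most-significant first): DC A1.
Big-endian: lowest address holds the most-significant byte.
So the memory order matches the most-significant-first order: DC A1.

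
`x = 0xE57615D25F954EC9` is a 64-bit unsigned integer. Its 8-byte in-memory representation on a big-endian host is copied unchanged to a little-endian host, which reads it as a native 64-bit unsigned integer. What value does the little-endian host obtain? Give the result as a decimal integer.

14505695688586000101

Stored big-endian, the bytes at ascending addresses are E5 76 15 D2 5F 95 4E C9.
Read back as little-endian, the first byte is least significant, giving 0xC94E955FD21576E5.
0xC94E955FD21576E5 = 14505695688586000101.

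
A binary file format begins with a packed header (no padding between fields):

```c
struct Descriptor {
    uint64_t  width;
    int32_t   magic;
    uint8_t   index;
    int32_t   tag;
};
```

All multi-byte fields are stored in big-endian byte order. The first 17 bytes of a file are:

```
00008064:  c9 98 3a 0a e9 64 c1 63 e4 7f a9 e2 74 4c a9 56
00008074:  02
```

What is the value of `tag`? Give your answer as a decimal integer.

`tag` follows `width` (8 B), `magic` (4 B), `index` (1 B), so it starts at offset 8 + 4 + 1 = 13 and occupies 4 bytes.
Bytes at offsets 13..16: 4C A9 56 02.
Big-endian: lowest address holds the most-significant byte.
The bytes are already most-significant first: 0x4CA95602.
0x4CA95602 = 1286166018.

1286166018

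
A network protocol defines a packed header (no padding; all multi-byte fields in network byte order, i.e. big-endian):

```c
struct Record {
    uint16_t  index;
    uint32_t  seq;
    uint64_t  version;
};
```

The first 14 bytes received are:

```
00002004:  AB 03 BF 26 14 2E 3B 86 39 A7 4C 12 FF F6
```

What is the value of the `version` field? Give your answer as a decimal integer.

`version` follows `index` (2 B), `seq` (4 B), so it starts at offset 2 + 4 = 6 and occupies 8 bytes.
Bytes at offsets 6..13: 3B 86 39 A7 4C 12 FF F6.
In big-endian order the high byte comes first in memory.
The bytes are already most-significant first: 0x3B8639A74C12FFF6.
0x3B8639A74C12FFF6 = 4289179085815611382.

4289179085815611382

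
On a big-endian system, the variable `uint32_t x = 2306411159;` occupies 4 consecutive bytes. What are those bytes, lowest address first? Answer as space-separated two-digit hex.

2306411159 in hexadecimal, padded to 32 bits, is 0x89790A97.
Split into bytes (most-significant first): 89 79 0A 97.
Big-endian stores the most-significant byte at the lowest address.
So the memory order matches the most-significant-first order: 89 79 0A 97.

89 79 0A 97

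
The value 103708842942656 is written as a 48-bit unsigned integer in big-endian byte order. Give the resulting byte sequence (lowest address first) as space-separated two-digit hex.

103708842942656 in hexadecimal, padded to 48 bits, is 0x5E5298BE60C0.
Split into bytes (most-significant first): 5E 52 98 BE 60 C0.
Big-endian stores the most-significant byte at the lowest address.
So the memory order matches the most-significant-first order: 5E 52 98 BE 60 C0.

5E 52 98 BE 60 C0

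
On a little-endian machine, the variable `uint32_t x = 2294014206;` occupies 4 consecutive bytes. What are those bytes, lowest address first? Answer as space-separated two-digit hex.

2294014206 in hexadecimal, padded to 32 bits, is 0x88BBE0FE.
Split into bytes (most-significant first): 88 BB E0 FE.
Little-endian stores the least-significant byte at the lowest address.
So at ascending addresses the bytes are FE E0 BB 88.

FE E0 BB 88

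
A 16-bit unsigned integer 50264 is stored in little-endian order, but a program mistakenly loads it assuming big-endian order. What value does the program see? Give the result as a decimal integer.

22724

50264 in 16-bit hexadecimal is 0xC458.
Stored little-endian, the bytes at ascending addresses are 58 C4.
Read back as big-endian, the last byte is least significant, giving 0x58C4.
0x58C4 = 22724.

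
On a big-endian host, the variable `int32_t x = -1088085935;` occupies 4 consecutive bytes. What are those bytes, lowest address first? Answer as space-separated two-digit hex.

BF 25 20 51

Two's complement of -1088085935 in 32 bits: 1088085935 = 0x40DADFAF; invert → 0xBF252050; add 1 → 0xBF252051.
Split into bytes (most-significant first): BF 25 20 51.
In big-endian order the high byte comes first in memory.
So the memory order matches the most-significant-first order: BF 25 20 51.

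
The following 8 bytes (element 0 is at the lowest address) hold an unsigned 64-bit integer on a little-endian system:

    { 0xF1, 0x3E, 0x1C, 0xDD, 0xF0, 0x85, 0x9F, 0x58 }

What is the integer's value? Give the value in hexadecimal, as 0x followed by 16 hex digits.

Little-endian: lowest address holds the least-significant byte.
Reassemble most-significant byte first: 58 9F 85 F0 DD 1C 3E F1 → 0x589F85F0DD1C3EF1.

0x589F85F0DD1C3EF1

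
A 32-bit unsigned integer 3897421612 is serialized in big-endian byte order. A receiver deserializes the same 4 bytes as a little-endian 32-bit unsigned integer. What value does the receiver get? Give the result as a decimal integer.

3897421612 in 32-bit hexadecimal is 0xE84DEF2C.
Stored big-endian, the bytes at ascending addresses are E8 4D EF 2C.
Read back as little-endian, the first byte is least significant, giving 0x2CEF4DE8.
0x2CEF4DE8 = 753880552.

753880552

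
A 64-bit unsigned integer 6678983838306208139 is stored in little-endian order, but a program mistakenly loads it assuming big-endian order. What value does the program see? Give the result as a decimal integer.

10018768671549468764

6678983838306208139 in 64-bit hexadecimal is 0x5CB0846A06D1098B.
Stored little-endian, the bytes at ascending addresses are 8B 09 D1 06 6A 84 B0 5C.
Read back as big-endian, the last byte is least significant, giving 0x8B09D1066A84B05C.
0x8B09D1066A84B05C = 10018768671549468764.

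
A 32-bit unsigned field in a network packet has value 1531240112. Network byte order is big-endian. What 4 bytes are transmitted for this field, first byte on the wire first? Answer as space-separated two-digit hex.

5B 44 DE B0

1531240112 in hexadecimal, padded to 32 bits, is 0x5B44DEB0.
Split into bytes (most-significant first): 5B 44 DE B0.
Big-endian: lowest address holds the most-significant byte.
So the memory order matches the most-significant-first order: 5B 44 DE B0.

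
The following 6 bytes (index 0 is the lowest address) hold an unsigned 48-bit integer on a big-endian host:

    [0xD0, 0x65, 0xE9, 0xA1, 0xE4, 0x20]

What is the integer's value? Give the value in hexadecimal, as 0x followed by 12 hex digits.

Big-endian: lowest address holds the most-significant byte.
The bytes are already most-significant first: 0xD065E9A1E420.

0xD065E9A1E420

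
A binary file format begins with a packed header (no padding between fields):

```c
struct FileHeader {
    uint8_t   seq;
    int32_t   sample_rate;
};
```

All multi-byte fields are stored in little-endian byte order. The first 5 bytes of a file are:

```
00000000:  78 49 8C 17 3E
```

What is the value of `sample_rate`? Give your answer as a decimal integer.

1041730633

`sample_rate` follows `seq` (1 byte), so it starts at byte offset 1 and occupies 4 bytes.
Bytes at offsets 1..4: 49 8C 17 3E.
Little-endian stores the least-significant byte at the lowest address.
Reassemble most-significant byte first: 3E 17 8C 49 → 0x3E178C49.
0x3E178C49 = 1041730633.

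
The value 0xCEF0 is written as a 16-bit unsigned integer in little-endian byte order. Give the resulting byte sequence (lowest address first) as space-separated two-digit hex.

Split into bytes (most-significant first): CE F0.
Little-endian: lowest address holds the least-significant byte.
So at ascending addresses the bytes are F0 CE.

F0 CE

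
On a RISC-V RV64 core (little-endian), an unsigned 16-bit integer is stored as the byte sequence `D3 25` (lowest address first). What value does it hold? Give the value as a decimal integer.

9683

Little-endian stores the least-significant byte at the lowest address.
Reassemble most-significant byte first: 25 D3 → 0x25D3.
0x25D3 = 9683.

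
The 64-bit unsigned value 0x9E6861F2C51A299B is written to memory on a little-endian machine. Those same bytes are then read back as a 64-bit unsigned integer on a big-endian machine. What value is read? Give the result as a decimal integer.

11180496987401316510

Stored little-endian, the bytes at ascending addresses are 9B 29 1A C5 F2 61 68 9E.
Read back as big-endian, the last byte is least significant, giving 0x9B291AC5F261689E.
0x9B291AC5F261689E = 11180496987401316510.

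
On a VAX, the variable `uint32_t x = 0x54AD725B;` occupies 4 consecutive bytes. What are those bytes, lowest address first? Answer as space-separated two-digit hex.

5B 72 AD 54

Split into bytes (most-significant first): 54 AD 72 5B.
Little-endian stores the least-significant byte at the lowest address.
So at ascending addresses the bytes are 5B 72 AD 54.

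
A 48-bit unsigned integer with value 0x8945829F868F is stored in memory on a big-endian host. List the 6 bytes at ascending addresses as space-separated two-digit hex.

89 45 82 9F 86 8F

Split into bytes (most-significant first): 89 45 82 9F 86 8F.
Big-endian: lowest address holds the most-significant byte.
So the memory order matches the most-significant-first order: 89 45 82 9F 86 8F.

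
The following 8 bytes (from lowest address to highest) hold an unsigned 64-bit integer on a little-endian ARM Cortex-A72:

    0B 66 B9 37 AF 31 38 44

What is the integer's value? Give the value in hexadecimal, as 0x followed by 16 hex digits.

0x443831AF37B9660B

Little-endian: lowest address holds the least-significant byte.
Reassemble most-significant byte first: 44 38 31 AF 37 B9 66 0B → 0x443831AF37B9660B.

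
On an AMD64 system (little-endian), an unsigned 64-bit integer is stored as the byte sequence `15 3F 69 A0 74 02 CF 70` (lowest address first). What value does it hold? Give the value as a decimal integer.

Little-endian: lowest address holds the least-significant byte.
Reassemble most-significant byte first: 70 CF 02 74 A0 69 3F 15 → 0x70CF0274A0693F15.
0x70CF0274A0693F15 = 8128718552357748501.

8128718552357748501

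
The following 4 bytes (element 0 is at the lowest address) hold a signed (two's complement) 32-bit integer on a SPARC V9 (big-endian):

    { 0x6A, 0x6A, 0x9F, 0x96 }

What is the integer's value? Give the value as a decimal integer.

1785372566

Big-endian stores the most-significant byte at the lowest address.
The bytes are already most-significant first: 0x6A6A9F96.
0x6A6A9F96 = 1785372566.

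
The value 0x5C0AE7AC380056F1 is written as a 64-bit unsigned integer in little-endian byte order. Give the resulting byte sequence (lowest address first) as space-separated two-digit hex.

F1 56 00 38 AC E7 0A 5C

Split into bytes (most-significant first): 5C 0A E7 AC 38 00 56 F1.
Little-endian stores the least-significant byte at the lowest address.
So at ascending addresses the bytes are F1 56 00 38 AC E7 0A 5C.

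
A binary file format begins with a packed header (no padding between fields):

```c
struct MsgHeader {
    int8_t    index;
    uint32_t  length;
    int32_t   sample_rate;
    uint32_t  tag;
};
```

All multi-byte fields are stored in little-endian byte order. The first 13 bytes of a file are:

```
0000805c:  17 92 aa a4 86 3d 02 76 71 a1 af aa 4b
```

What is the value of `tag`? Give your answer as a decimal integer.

`tag` follows `index` (1 B), `length` (4 B), `sample_rate` (4 B), so it starts at offset 1 + 4 + 4 = 9 and occupies 4 bytes.
Bytes at offsets 9..12: A1 AF AA 4B.
In little-endian order the low byte comes first in memory.
Reassemble most-significant byte first: 4B AA AF A1 → 0x4BAAAFA1.
0x4BAAAFA1 = 1269477281.

1269477281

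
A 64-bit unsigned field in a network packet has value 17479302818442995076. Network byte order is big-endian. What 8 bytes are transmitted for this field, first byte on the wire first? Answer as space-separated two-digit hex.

17479302818442995076 in hexadecimal, padded to 64 bits, is 0xF292F54DD6C76584.
Split into bytes (most-significant first): F2 92 F5 4D D6 C7 65 84.
Big-endian: lowest address holds the most-significant byte.
So the memory order matches the most-significant-first order: F2 92 F5 4D D6 C7 65 84.

F2 92 F5 4D D6 C7 65 84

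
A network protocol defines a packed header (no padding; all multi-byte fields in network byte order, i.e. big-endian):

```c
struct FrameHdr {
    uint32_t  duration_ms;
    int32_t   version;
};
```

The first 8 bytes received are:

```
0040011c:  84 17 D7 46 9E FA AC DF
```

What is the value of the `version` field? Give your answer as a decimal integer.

`version` follows `duration_ms` (4 bytes), so it starts at byte offset 4 and occupies 4 bytes.
Bytes at offsets 4..7: 9E FA AC DF.
Big-endian: lowest address holds the most-significant byte.
The bytes are already most-significant first: 0x9EFAACDF.
Top bit is set, so as a signed 32-bit value this is 0x9EFAACDF − 2^32 = -1627738913.

-1627738913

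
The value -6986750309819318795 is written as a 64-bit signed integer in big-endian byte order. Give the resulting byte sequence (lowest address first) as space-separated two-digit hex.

9F 0A 13 9C 50 DE 7D F5

Two's complement of -6986750309819318795 in 64 bits: 6986750309819318795 = 0x60F5EC63AF21820B; invert → 0x9F0A139C50DE7DF4; add 1 → 0x9F0A139C50DE7DF5.
Split into bytes (most-significant first): 9F 0A 13 9C 50 DE 7D F5.
In big-endian order the high byte comes first in memory.
So the memory order matches the most-significant-first order: 9F 0A 13 9C 50 DE 7D F5.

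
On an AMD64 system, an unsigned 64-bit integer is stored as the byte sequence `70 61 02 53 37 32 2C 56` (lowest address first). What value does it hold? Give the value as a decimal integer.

6209393199434326384

In little-endian order the low byte comes first in memory.
Reassemble most-significant byte first: 56 2C 32 37 53 02 61 70 → 0x562C323753026170.
0x562C323753026170 = 6209393199434326384.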